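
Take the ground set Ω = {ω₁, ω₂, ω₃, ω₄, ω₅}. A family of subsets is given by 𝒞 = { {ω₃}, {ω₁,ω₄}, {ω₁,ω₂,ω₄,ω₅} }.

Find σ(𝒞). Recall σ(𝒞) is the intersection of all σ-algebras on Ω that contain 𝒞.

Take S₀ = 𝒞 ∪ {∅, Ω} = { {}, {ω₃}, {ω₁,ω₄}, {ω₁,ω₂,ω₄,ω₅}, Ω }.
Pass 1 (2 new):
  {ω₁,ω₃,ω₄}  = {ω₃} ∪ {ω₁,ω₄}
  {ω₂,ω₃,ω₅}  = {ω₁,ω₄}ᶜ
  [7 total]
Pass 2. New:
  {ω₂,ω₅}  = {ω₁,ω₃,ω₄}ᶜ
  [8 total]
After Pass 3 the family is unchanged; done.

Therefore σ(𝒞) = { {}, {ω₃}, {ω₁,ω₄}, {ω₂,ω₅}, {ω₁,ω₃,ω₄}, {ω₂,ω₃,ω₅}, {ω₁,ω₂,ω₄,ω₅}, Ω } (|σ(𝒞)| = 8).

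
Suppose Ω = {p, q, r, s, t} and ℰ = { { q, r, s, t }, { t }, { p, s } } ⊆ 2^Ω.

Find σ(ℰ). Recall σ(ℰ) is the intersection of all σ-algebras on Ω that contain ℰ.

Initial family (5 sets): { {}, { t }, { p, s }, { q, r, s, t }, Ω }.
Round 1. New:
  { p }  = complement { q, r, s, t }
  { p, s, t }  = { p, s } ∪ { t }
  { q, r, t }  = complement { p, s }
  { p, q, r, s }  = complement { t }
  |family| = 9
Round 2: +3 →
  { p, t }  = { t } ∪ { p }
  { q, r }  = complement { p, s, t }
  { p, q, r, t }  = { q, r, t } ∪ { p }
  |family| = 12
Round 3 adds 3:
  { s }  = complement { p, q, r, t }
  { p, q, r }  = { q, r } ∪ { p }
  { q, r, s }  = complement { p, t }
  |family| = 15
Round 4: +1 →
  { s, t }  = complement { p, q, r }
  |family| = 16
After Round 5 the family is unchanged; done.

σ(ℰ) = { {}, { p }, { s }, { t }, { p, s }, { p, t }, { q, r }, { s, t }, { p, q, r }, { p, s, t }, { q, r, s }, { q, r, t }, { p, q, r, s }, { p, q, r, t }, { q, r, s, t }, Ω }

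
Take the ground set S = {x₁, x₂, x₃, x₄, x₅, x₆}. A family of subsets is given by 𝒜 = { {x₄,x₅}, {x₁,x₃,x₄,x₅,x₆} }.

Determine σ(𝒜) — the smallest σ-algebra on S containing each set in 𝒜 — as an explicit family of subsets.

Take S₀ = 𝒜 ∪ {∅, S} = { {}, {x₄,x₅}, {x₁,x₃,x₄,x₅,x₆}, S }.
Step 1: +2 →
  {x₂}  = {x₁,x₃,x₄,x₅,x₆}ᶜ
  {x₁,x₂,x₃,x₆}  = {x₄,x₅}ᶜ
  (now 6)
Step 2: 1 new —
  {x₂,x₄,x₅}  = {x₄,x₅} ∪ {x₂}
  (now 7)
Step 3 (1 new):
  {x₁,x₃,x₆}  = {x₂,x₄,x₅}ᶜ
  (now 8)
Step 4: stable.

Hence σ(𝒜) has 8 members: { {}, {x₂}, {x₄,x₅}, {x₁,x₃,x₆}, {x₂,x₄,x₅}, {x₁,x₂,x₃,x₆}, {x₁,x₃,x₄,x₅,x₆}, S }.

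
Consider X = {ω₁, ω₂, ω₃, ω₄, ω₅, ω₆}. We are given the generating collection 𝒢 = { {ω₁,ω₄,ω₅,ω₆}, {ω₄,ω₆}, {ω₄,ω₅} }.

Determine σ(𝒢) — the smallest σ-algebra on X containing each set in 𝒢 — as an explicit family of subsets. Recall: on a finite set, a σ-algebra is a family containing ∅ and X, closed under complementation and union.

Initial family (5 sets): { {}, {ω₄,ω₅}, {ω₄,ω₆}, {ω₁,ω₄,ω₅,ω₆}, X }.
Iteration 1 adds 4:
  {ω₂,ω₃}  = {ω₁,ω₄,ω₅,ω₆}ᶜ
  {ω₄,ω₅,ω₆}  = {ω₄,ω₅} ∪ {ω₄,ω₆}
  {ω₁,ω₂,ω₃,ω₅}  = {ω₄,ω₆}ᶜ
  {ω₁,ω₂,ω₃,ω₆}  = {ω₄,ω₅}ᶜ
Iteration 2: +7 →
  {ω₁,ω₂,ω₃}  = {ω₄,ω₅,ω₆}ᶜ
  {ω₂,ω₃,ω₄,ω₅}  = {ω₄,ω₅} ∪ {ω₂,ω₃}
  {ω₂,ω₃,ω₄,ω₆}  = {ω₂,ω₃} ∪ {ω₄,ω₆}
  {ω₁,ω₂,ω₃,ω₄,ω₅}  = {ω₄,ω₅} ∪ {ω₁,ω₂,ω₃,ω₅}
  {ω₁,ω₂,ω₃,ω₄,ω₆}  = {ω₁,ω₂,ω₃,ω₆} ∪ {ω₄,ω₆}
  {ω₁,ω₂,ω₃,ω₅,ω₆}  = {ω₁,ω₂,ω₃,ω₆} ∪ {ω₁,ω₂,ω₃,ω₅}
  {ω₂,ω₃,ω₄,ω₅,ω₆}  = {ω₂,ω₃} ∪ {ω₄,ω₅,ω₆}
Iteration 3: +6 →
  {ω₁}  = {ω₂,ω₃,ω₄,ω₅,ω₆}ᶜ
  {ω₄}  = {ω₁,ω₂,ω₃,ω₅,ω₆}ᶜ
  {ω₅}  = {ω₁,ω₂,ω₃,ω₄,ω₆}ᶜ
  {ω₆}  = {ω₁,ω₂,ω₃,ω₄,ω₅}ᶜ
  {ω₁,ω₅}  = {ω₂,ω₃,ω₄,ω₆}ᶜ
  {ω₁,ω₆}  = {ω₂,ω₃,ω₄,ω₅}ᶜ
Iteration 4 adds 9:
  {ω₁,ω₄}  = {ω₁} ∪ {ω₄}
  {ω₅,ω₆}  = {ω₆} ∪ {ω₅}
  {ω₁,ω₄,ω₅}  = {ω₁} ∪ {ω₄,ω₅}
  {ω₁,ω₄,ω₆}  = {ω₁} ∪ {ω₄,ω₆}
  {ω₁,ω₅,ω₆}  = {ω₁,ω₆} ∪ {ω₅}
  {ω₂,ω₃,ω₄}  = {ω₂,ω₃} ∪ {ω₄}
  {ω₂,ω₃,ω₅}  = {ω₅} ∪ {ω₂,ω₃}
  {ω₂,ω₃,ω₆}  = {ω₆} ∪ {ω₂,ω₃}
  {ω₁,ω₂,ω₃,ω₄}  = {ω₁,ω₂,ω₃} ∪ {ω₄}
Iteration 5: 1 new —
  {ω₂,ω₃,ω₅,ω₆}  = {ω₁,ω₄}ᶜ
After Iteration 6 the family is unchanged; done.

|σ(𝒢)| = 32.  σ(𝒢) = { {}, {ω₁}, {ω₄}, {ω₅}, {ω₆}, {ω₁,ω₄}, {ω₁,ω₅}, {ω₁,ω₆}, {ω₂,ω₃}, {ω₄,ω₅}, {ω₄,ω₆}, {ω₅,ω₆}, {ω₁,ω₂,ω₃}, {ω₁,ω₄,ω₅}, {ω₁,ω₄,ω₆}, {ω₁,ω₅,ω₆}, {ω₂,ω₃,ω₄}, {ω₂,ω₃,ω₅}, {ω₂,ω₃,ω₆}, {ω₄,ω₅,ω₆}, {ω₁,ω₂,ω₃,ω₄}, {ω₁,ω₂,ω₃,ω₅}, {ω₁,ω₂,ω₃,ω₆}, {ω₁,ω₄,ω₅,ω₆}, {ω₂,ω₃,ω₄,ω₅}, {ω₂,ω₃,ω₄,ω₆}, {ω₂,ω₃,ω₅,ω₆}, {ω₁,ω₂,ω₃,ω₄,ω₅}, {ω₁,ω₂,ω₃,ω₄,ω₆}, {ω₁,ω₂,ω₃,ω₅,ω₆}, {ω₂,ω₃,ω₄,ω₅,ω₆}, X }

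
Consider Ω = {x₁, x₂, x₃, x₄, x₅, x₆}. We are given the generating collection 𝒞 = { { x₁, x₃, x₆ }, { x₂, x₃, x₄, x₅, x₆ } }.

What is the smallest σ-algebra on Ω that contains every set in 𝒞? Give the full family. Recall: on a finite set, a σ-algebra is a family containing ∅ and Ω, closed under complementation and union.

σ(𝒞) (8 sets): { {}, { x₁ }, { x₃, x₆ }, { x₁, x₃, x₆ }, { x₂, x₄, x₅ }, { x₁, x₂, x₄, x₅ }, { x₂, x₃, x₄, x₅, x₆ }, Ω }

Trace:
Begin from { {}, { x₁, x₃, x₆ }, { x₂, x₃, x₄, x₅, x₆ }, Ω } (that is, 𝒞 plus ∅ and Ω).
Step 1. New:
  { x₁ }  = complement { x₂, x₃, x₄, x₅, x₆ }
  { x₂, x₄, x₅ }  = complement { x₁, x₃, x₆ }
Step 2: +1 →
  { x₁, x₂, x₄, x₅ }  = { x₂, x₄, x₅ } ∪ { x₁ }
Step 3 adds 1:
  { x₃, x₆ }  = complement { x₁, x₂, x₄, x₅ }
Step 4: no new sets; the family is a σ-algebra.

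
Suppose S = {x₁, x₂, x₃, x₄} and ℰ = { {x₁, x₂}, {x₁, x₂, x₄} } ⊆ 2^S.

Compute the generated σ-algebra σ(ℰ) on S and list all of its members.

Seed the family with ℰ together with ∅ and S: { {}, {x₁, x₂}, {x₁, x₂, x₄}, S }.
Round 1. New:
  {x₃}  = {x₁, x₂, x₄}ᶜ
  {x₃, x₄}  = {x₁, x₂}ᶜ
  [6 total]
Round 2 (1 new):
  {x₁, x₂, x₃}  = {x₃} ∪ {x₁, x₂}
  [7 total]
Round 3: +1 →
  {x₄}  = {x₁, x₂, x₃}ᶜ
  [8 total]
Round 4 adds nothing — fixpoint reached.

Therefore σ(ℰ) = { {}, {x₃}, {x₄}, {x₁, x₂}, {x₃, x₄}, {x₁, x₂, x₃}, {x₁, x₂, x₄}, S } (|σ(ℰ)| = 8).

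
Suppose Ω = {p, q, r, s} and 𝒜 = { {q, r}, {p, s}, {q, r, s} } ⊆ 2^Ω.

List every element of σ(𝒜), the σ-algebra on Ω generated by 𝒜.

|σ(𝒜)| = 8.  σ(𝒜) = { {}, {p}, {s}, {p, s}, {q, r}, {p, q, r}, {q, r, s}, Ω }

Derivation:
Begin from { {}, {p, s}, {q, r}, {q, r, s}, Ω } (that is, 𝒜 plus ∅ and Ω).
Iteration 1 adds 1:
  {p}  = ᶜ of {q, r, s}
  — 6 sets.
Iteration 2: +1 →
  {p, q, r}  = {q, r} ∪ {p}
  — 7 sets.
Iteration 3: +1 →
  {s}  = ᶜ of {p, q, r}
  — 8 sets.
Iteration 4: no new sets; the family is a σ-algebra.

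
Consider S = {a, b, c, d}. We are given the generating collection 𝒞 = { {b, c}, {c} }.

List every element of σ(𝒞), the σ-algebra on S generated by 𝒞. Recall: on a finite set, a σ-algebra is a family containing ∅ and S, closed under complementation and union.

Begin from { ∅, {c}, {b, c}, S } (that is, 𝒞 plus ∅ and S).
Round 1: +2 →
  {a, d}  = {b, c}ᶜ
  {a, b, d}  = {c}ᶜ
  [6 total]
Round 2 (1 new):
  {a, c, d}  = {c} ∪ {a, d}
  [7 total]
Round 3: 1 new —
  {b}  = {a, c, d}ᶜ
  [8 total]
Round 4 adds nothing — fixpoint reached.

Hence σ(𝒞) has 8 members: { ∅, {b}, {c}, {a, d}, {b, c}, {a, b, d}, {a, c, d}, S }.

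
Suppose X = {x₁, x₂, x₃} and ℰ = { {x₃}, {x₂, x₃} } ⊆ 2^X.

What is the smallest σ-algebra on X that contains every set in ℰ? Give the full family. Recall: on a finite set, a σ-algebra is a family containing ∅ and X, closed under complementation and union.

Start: ℰ ∪ {∅, X} = { {}, {x₃}, {x₂, x₃}, X }.
Step 1: 2 new —
  {x₁}  = {x₂, x₃}ᶜ
  {x₁, x₂}  = {x₃}ᶜ
  — 6 sets.
Step 2 adds 1:
  {x₁, x₃}  = {x₃} ∪ {x₁}
  — 7 sets.
Step 3: 1 new —
  {x₂}  = {x₁, x₃}ᶜ
  — 8 sets.
Step 4: closed — nothing new.

|σ(ℰ)| = 8.  σ(ℰ) = { {}, {x₁}, {x₂}, {x₃}, {x₁, x₂}, {x₁, x₃}, {x₂, x₃}, X }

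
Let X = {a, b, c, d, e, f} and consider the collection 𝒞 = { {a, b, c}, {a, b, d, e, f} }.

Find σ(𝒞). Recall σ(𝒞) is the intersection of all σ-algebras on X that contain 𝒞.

Start: 𝒞 ∪ {∅, X} = { {}, {a, b, c}, {a, b, d, e, f}, X }.
Iteration 1: +2 →
  {c}  = X∖{a, b, d, e, f}
  {d, e, f}  = X∖{a, b, c}
  (now 6)
Iteration 2: 1 new —
  {c, d, e, f}  = {c} ∪ {d, e, f}
  (now 7)
Iteration 3. New:
  {a, b}  = X∖{c, d, e, f}
  (now 8)
After Iteration 4 the family is unchanged; done.

Therefore σ(𝒞) = { {}, {c}, {a, b}, {a, b, c}, {d, e, f}, {c, d, e, f}, {a, b, d, e, f}, X } (|σ(𝒞)| = 8).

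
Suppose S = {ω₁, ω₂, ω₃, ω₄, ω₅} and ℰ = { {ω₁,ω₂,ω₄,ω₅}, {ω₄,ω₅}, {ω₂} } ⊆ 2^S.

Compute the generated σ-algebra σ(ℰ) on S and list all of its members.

Initial family (5 sets): { ∅, {ω₂}, {ω₄,ω₅}, {ω₁,ω₂,ω₄,ω₅}, S }.
Step 1: 4 new —
  {ω₃}  = complement {ω₁,ω₂,ω₄,ω₅}
  {ω₁,ω₂,ω₃}  = complement {ω₄,ω₅}
  {ω₂,ω₄,ω₅}  = {ω₄,ω₅} ∪ {ω₂}
  {ω₁,ω₃,ω₄,ω₅}  = complement {ω₂}
Step 2. New:
  {ω₁,ω₃}  = complement {ω₂,ω₄,ω₅}
  {ω₂,ω₃}  = {ω₂} ∪ {ω₃}
  {ω₃,ω₄,ω₅}  = {ω₄,ω₅} ∪ {ω₃}
  {ω₂,ω₃,ω₄,ω₅}  = {ω₃} ∪ {ω₂,ω₄,ω₅}
Step 3: 3 new —
  {ω₁}  = complement {ω₂,ω₃,ω₄,ω₅}
  {ω₁,ω₂}  = complement {ω₃,ω₄,ω₅}
  {ω₁,ω₄,ω₅}  = complement {ω₂,ω₃}
Step 4 adds nothing — fixpoint reached.

σ(ℰ) = { ∅, {ω₁}, {ω₂}, {ω₃}, {ω₁,ω₂}, {ω₁,ω₃}, {ω₂,ω₃}, {ω₄,ω₅}, {ω₁,ω₂,ω₃}, {ω₁,ω₄,ω₅}, {ω₂,ω₄,ω₅}, {ω₃,ω₄,ω₅}, {ω₁,ω₂,ω₄,ω₅}, {ω₁,ω₃,ω₄,ω₅}, {ω₂,ω₃,ω₄,ω₅}, S }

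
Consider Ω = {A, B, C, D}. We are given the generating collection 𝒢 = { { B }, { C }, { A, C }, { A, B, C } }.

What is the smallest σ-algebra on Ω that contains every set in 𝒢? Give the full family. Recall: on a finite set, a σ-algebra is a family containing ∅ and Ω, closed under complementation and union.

Initial family (6 sets): { {  }, { B }, { C }, { A, C }, { A, B, C }, Ω }.
Round 1 (5 new):
  { D }  = Ω∖{ A, B, C }
  { B, C }  = { C } ∪ { B }
  { B, D }  = Ω∖{ A, C }
  { A, B, D }  = Ω∖{ C }
  { A, C, D }  = Ω∖{ B }
  [11 total]
Round 2: +3 →
  { A, D }  = Ω∖{ B, C }
  { C, D }  = { C } ∪ { D }
  { B, C, D }  = { C } ∪ { B, D }
  [14 total]
Round 3 adds 2:
  { A }  = Ω∖{ B, C, D }
  { A, B }  = Ω∖{ C, D }
  [16 total]
Round 4: no new sets; the family is a σ-algebra.

Hence σ(𝒢) has 16 members: { {  }, { A }, { B }, { C }, { D }, { A, B }, { A, C }, { A, D }, { B, C }, { B, D }, { C, D }, { A, B, C }, { A, B, D }, { A, C, D }, { B, C, D }, Ω }.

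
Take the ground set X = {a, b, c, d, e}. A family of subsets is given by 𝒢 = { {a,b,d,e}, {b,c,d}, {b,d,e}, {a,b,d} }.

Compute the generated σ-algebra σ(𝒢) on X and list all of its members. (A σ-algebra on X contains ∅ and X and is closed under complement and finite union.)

Take S₀ = 𝒢 ∪ {∅, X} = { {}, {a,b,d}, {b,c,d}, {b,d,e}, {a,b,d,e}, X }.
Step 1: +6 →
  {c}  = complement {a,b,d,e}
  {a,c}  = complement {b,d,e}
  {a,e}  = complement {b,c,d}
  {c,e}  = complement {a,b,d}
  {a,b,c,d}  = {b,c,d} ∪ {a,b,d}
  {b,c,d,e}  = {b,c,d} ∪ {b,d,e}
  [12 total]
Step 2 (3 new):
  {a}  = complement {b,c,d,e}
  {e}  = complement {a,b,c,d}
  {a,c,e}  = {c} ∪ {a,e}
  [15 total]
Step 3. New:
  {b,d}  = complement {a,c,e}
  [16 total]
Step 4: no new sets; the family is a σ-algebra.

Hence σ(𝒢) has 16 members: { {}, {a}, {c}, {e}, {a,c}, {a,e}, {b,d}, {c,e}, {a,b,d}, {a,c,e}, {b,c,d}, {b,d,e}, {a,b,c,d}, {a,b,d,e}, {b,c,d,e}, X }.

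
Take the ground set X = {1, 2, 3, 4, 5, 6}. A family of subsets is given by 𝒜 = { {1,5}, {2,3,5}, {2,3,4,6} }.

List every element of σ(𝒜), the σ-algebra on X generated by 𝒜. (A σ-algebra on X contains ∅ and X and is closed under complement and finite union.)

Begin from { {}, {1,5}, {2,3,5}, {2,3,4,6}, X } (that is, 𝒜 plus ∅ and X).
Pass 1: 3 new —
  {1,4,6}  = {2,3,5}ᶜ
  {1,2,3,5}  = {2,3,5} ∪ {1,5}
  {2,3,4,5,6}  = {2,3,5} ∪ {2,3,4,6}
  |family| = 8
Pass 2. New:
  {1}  = {2,3,4,5,6}ᶜ
  {4,6}  = {1,2,3,5}ᶜ
  {1,4,5,6}  = {1,4,6} ∪ {1,5}
  {1,2,3,4,6}  = {1,4,6} ∪ {2,3,4,6}
  |family| = 12
Pass 3: +2 →
  {5}  = {1,2,3,4,6}ᶜ
  {2,3}  = {1,4,5,6}ᶜ
  |family| = 14
Pass 4 (2 new):
  {1,2,3}  = {2,3} ∪ {1}
  {4,5,6}  = {4,6} ∪ {5}
  |family| = 16
After Pass 5 the family is unchanged; done.

Hence σ(𝒜) has 16 members: { {}, {1}, {5}, {1,5}, {2,3}, {4,6}, {1,2,3}, {1,4,6}, {2,3,5}, {4,5,6}, {1,2,3,5}, {1,4,5,6}, {2,3,4,6}, {1,2,3,4,6}, {2,3,4,5,6}, X }.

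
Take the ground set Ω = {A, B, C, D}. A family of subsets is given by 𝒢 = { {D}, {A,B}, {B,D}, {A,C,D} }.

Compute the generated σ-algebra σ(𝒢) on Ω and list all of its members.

Take S₀ = 𝒢 ∪ {∅, Ω} = { {}, {D}, {A,B}, {B,D}, {A,C,D}, Ω }.
Step 1. New:
  {B}  = ᶜ of {A,C,D}
  {A,C}  = ᶜ of {B,D}
  {C,D}  = ᶜ of {A,B}
  {A,B,C}  = ᶜ of {D}
  {A,B,D}  = {A,B} ∪ {D}
  (now 11)
Step 2: 2 new —
  {C}  = ᶜ of {A,B,D}
  {B,C,D}  = {C,D} ∪ {B}
  (now 13)
Step 3 adds 2:
  {A}  = ᶜ of {B,C,D}
  {B,C}  = {C} ∪ {B}
  (now 15)
Step 4: 1 new —
  {A,D}  = ᶜ of {B,C}
  (now 16)
Step 5: already closed under ᶜ and ∪.

|σ(𝒢)| = 16.  σ(𝒢) = { {}, {A}, {B}, {C}, {D}, {A,B}, {A,C}, {A,D}, {B,C}, {B,D}, {C,D}, {A,B,C}, {A,B,D}, {A,C,D}, {B,C,D}, Ω }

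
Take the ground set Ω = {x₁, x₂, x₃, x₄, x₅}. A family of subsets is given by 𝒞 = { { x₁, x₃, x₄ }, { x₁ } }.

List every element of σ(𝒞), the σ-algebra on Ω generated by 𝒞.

σ(𝒞) = { {  }, { x₁ }, { x₂, x₅ }, { x₃, x₄ }, { x₁, x₂, x₅ }, { x₁, x₃, x₄ }, { x₂, x₃, x₄, x₅ }, Ω }

Working:
Begin from { {  }, { x₁ }, { x₁, x₃, x₄ }, Ω } (that is, 𝒞 plus ∅ and Ω).
Round 1: +2 →
  { x₂, x₅ }  = Ω∖{ x₁, x₃, x₄ }
  { x₂, x₃, x₄, x₅ }  = Ω∖{ x₁ }
  |family| = 6
Round 2: +1 →
  { x₁, x₂, x₅ }  = { x₂, x₅ } ∪ { x₁ }
  |family| = 7
Round 3: 1 new —
  { x₃, x₄ }  = Ω∖{ x₁, x₂, x₅ }
  |family| = 8
Round 4: stable.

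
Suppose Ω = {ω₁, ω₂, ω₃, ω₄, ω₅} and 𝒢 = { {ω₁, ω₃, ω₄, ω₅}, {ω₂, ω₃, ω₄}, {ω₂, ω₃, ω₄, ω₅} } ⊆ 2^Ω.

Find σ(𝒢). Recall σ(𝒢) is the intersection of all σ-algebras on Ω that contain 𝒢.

|σ(𝒢)| = 16.  σ(𝒢) = { ∅, {ω₁}, {ω₂}, {ω₅}, {ω₁, ω₂}, {ω₁, ω₅}, {ω₂, ω₅}, {ω₃, ω₄}, {ω₁, ω₂, ω₅}, {ω₁, ω₃, ω₄}, {ω₂, ω₃, ω₄}, {ω₃, ω₄, ω₅}, {ω₁, ω₂, ω₃, ω₄}, {ω₁, ω₃, ω₄, ω₅}, {ω₂, ω₃, ω₄, ω₅}, Ω }

Trace:
Initial family (5 sets): { ∅, {ω₂, ω₃, ω₄}, {ω₁, ω₃, ω₄, ω₅}, {ω₂, ω₃, ω₄, ω₅}, Ω }.
Round 1: 3 new —
  {ω₁}  = Ω∖{ω₂, ω₃, ω₄, ω₅}
  {ω₂}  = Ω∖{ω₁, ω₃, ω₄, ω₅}
  {ω₁, ω₅}  = Ω∖{ω₂, ω₃, ω₄}
  (now 8)
Round 2 (3 new):
  {ω₁, ω₂}  = {ω₂} ∪ {ω₁}
  {ω₁, ω₂, ω₅}  = {ω₂} ∪ {ω₁, ω₅}
  {ω₁, ω₂, ω₃, ω₄}  = {ω₁} ∪ {ω₂, ω₃, ω₄}
  (now 11)
Round 3 (3 new):
  {ω₅}  = Ω∖{ω₁, ω₂, ω₃, ω₄}
  {ω₃, ω₄}  = Ω∖{ω₁, ω₂, ω₅}
  {ω₃, ω₄, ω₅}  = Ω∖{ω₁, ω₂}
  (now 14)
Round 4 (2 new):
  {ω₂, ω₅}  = {ω₂} ∪ {ω₅}
  {ω₁, ω₃, ω₄}  = {ω₃, ω₄} ∪ {ω₁}
  (now 16)
Round 5: stable.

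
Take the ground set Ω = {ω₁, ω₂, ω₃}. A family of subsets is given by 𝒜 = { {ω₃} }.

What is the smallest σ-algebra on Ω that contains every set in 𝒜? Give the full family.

Initial family (3 sets): { {}, {ω₃}, Ω }.
Step 1 adds 1:
  {ω₁,ω₂}  = Ω∖{ω₃}
  |family| = 4
Step 2: stable.

Hence σ(𝒜) has 4 members: { {}, {ω₃}, {ω₁,ω₂}, Ω }.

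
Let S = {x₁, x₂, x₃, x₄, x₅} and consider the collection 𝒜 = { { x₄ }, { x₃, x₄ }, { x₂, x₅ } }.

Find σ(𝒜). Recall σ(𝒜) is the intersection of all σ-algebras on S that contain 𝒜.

Seed the family with 𝒜 together with ∅ and S: { {}, { x₄ }, { x₂, x₅ }, { x₃, x₄ }, S }.
Iteration 1. New:
  { x₁, x₂, x₅ }  = ᶜ of { x₃, x₄ }
  { x₁, x₃, x₄ }  = ᶜ of { x₂, x₅ }
  { x₂, x₄, x₅ }  = { x₂, x₅ } ∪ { x₄ }
  { x₁, x₂, x₃, x₅ }  = ᶜ of { x₄ }
  { x₂, x₃, x₄, x₅ }  = { x₂, x₅ } ∪ { x₃, x₄ }
  — 10 sets.
Iteration 2 adds 3:
  { x₁ }  = ᶜ of { x₂, x₃, x₄, x₅ }
  { x₁, x₃ }  = ᶜ of { x₂, x₄, x₅ }
  { x₁, x₂, x₄, x₅ }  = { x₁, x₂, x₅ } ∪ { x₄ }
  — 13 sets.
Iteration 3 (2 new):
  { x₃ }  = ᶜ of { x₁, x₂, x₄, x₅ }
  { x₁, x₄ }  = { x₄ } ∪ { x₁ }
  — 15 sets.
Iteration 4: +1 →
  { x₂, x₃, x₅ }  = ᶜ of { x₁, x₄ }
  — 16 sets.
Iteration 5: closed — nothing new.

Hence σ(𝒜) has 16 members: { {}, { x₁ }, { x₃ }, { x₄ }, { x₁, x₃ }, { x₁, x₄ }, { x₂, x₅ }, { x₃, x₄ }, { x₁, x₂, x₅ }, { x₁, x₃, x₄ }, { x₂, x₃, x₅ }, { x₂, x₄, x₅ }, { x₁, x₂, x₃, x₅ }, { x₁, x₂, x₄, x₅ }, { x₂, x₃, x₄, x₅ }, S }.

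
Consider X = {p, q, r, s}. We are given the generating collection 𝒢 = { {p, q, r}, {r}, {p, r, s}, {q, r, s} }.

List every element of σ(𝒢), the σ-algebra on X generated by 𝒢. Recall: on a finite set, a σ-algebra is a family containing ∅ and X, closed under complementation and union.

|σ(𝒢)| = 16.  σ(𝒢) = { {}, {p}, {q}, {r}, {s}, {p, q}, {p, r}, {p, s}, {q, r}, {q, s}, {r, s}, {p, q, r}, {p, q, s}, {p, r, s}, {q, r, s}, X }

Derivation:
Start: 𝒢 ∪ {∅, X} = { {}, {r}, {p, q, r}, {p, r, s}, {q, r, s}, X }.
Pass 1 adds 4:
  {p}  = X∖{q, r, s}
  {q}  = X∖{p, r, s}
  {s}  = X∖{p, q, r}
  {p, q, s}  = X∖{r}
  — 10 sets.
Pass 2: +6 →
  {p, q}  = {q} ∪ {p}
  {p, r}  = {r} ∪ {p}
  {p, s}  = {s} ∪ {p}
  {q, r}  = {q} ∪ {r}
  {q, s}  = {q} ∪ {s}
  {r, s}  = {r} ∪ {s}
  — 16 sets.
Pass 3: already closed under ᶜ and ∪.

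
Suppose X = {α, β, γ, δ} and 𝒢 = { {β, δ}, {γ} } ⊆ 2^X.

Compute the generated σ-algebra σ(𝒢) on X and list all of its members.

Answer: σ(𝒢) = { ∅, {α}, {γ}, {α, γ}, {β, δ}, {α, β, δ}, {β, γ, δ}, X }

Derivation:
Seed the family with 𝒢 together with ∅ and X: { ∅, {γ}, {β, δ}, X }.
Round 1: 3 new —
  {α, γ}  = X∖{β, δ}
  {α, β, δ}  = X∖{γ}
  {β, γ, δ}  = {γ} ∪ {β, δ}
  (now 7)
Round 2: +1 →
  {α}  = X∖{β, γ, δ}
  (now 8)
Round 3: closed — nothing new.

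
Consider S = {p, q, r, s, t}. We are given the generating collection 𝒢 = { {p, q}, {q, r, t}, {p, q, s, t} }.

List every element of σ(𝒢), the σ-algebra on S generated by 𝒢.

Seed the family with 𝒢 together with ∅ and S: { ∅, {p, q}, {q, r, t}, {p, q, s, t}, S }.
Step 1: 4 new —
  {r}  = S∖{p, q, s, t}
  {p, s}  = S∖{q, r, t}
  {r, s, t}  = S∖{p, q}
  {p, q, r, t}  = {q, r, t} ∪ {p, q}
  |family| = 9
Step 2: 6 new —
  {s}  = S∖{p, q, r, t}
  {p, q, r}  = {p, q} ∪ {r}
  {p, q, s}  = {p, q} ∪ {p, s}
  {p, r, s}  = {r} ∪ {p, s}
  {p, r, s, t}  = {r, s, t} ∪ {p, s}
  {q, r, s, t}  = {r, s, t} ∪ {q, r, t}
  |family| = 15
Step 3 adds 7:
  {p}  = S∖{q, r, s, t}
  {q}  = S∖{p, r, s, t}
  {q, t}  = S∖{p, r, s}
  {r, s}  = {r} ∪ {s}
  {r, t}  = S∖{p, q, s}
  {s, t}  = S∖{p, q, r}
  {p, q, r, s}  = {r} ∪ {p, q, s}
  |family| = 22
Step 4. New:
  {t}  = S∖{p, q, r, s}
  {p, r}  = {r} ∪ {p}
  {q, r}  = {q} ∪ {r}
  {q, s}  = {q} ∪ {s}
  {p, q, t}  = S∖{r, s}
  {p, r, t}  = {r, t} ∪ {p}
  {p, s, t}  = {s, t} ∪ {p, s}
  {q, r, s}  = {r, s} ∪ {q}
  {q, s, t}  = {q, t} ∪ {s, t}
  |family| = 31
Step 5: +1 →
  {p, t}  = S∖{q, r, s}
  |family| = 32
Step 6: no new sets; the family is a σ-algebra.

|σ(𝒢)| = 32.  σ(𝒢) = { ∅, {p}, {q}, {r}, {s}, {t}, {p, q}, {p, r}, {p, s}, {p, t}, {q, r}, {q, s}, {q, t}, {r, s}, {r, t}, {s, t}, {p, q, r}, {p, q, s}, {p, q, t}, {p, r, s}, {p, r, t}, {p, s, t}, {q, r, s}, {q, r, t}, {q, s, t}, {r, s, t}, {p, q, r, s}, {p, q, r, t}, {p, q, s, t}, {p, r, s, t}, {q, r, s, t}, S }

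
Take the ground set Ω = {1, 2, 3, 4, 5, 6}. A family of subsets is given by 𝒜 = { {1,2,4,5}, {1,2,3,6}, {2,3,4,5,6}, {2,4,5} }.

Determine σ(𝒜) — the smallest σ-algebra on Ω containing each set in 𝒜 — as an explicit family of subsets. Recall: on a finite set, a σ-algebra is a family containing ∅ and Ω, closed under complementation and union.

Begin from { {}, {2,4,5}, {1,2,3,6}, {1,2,4,5}, {2,3,4,5,6}, Ω } (that is, 𝒜 plus ∅ and Ω).
Step 1 (4 new):
  {1}  = ᶜ of {2,3,4,5,6}
  {3,6}  = ᶜ of {1,2,4,5}
  {4,5}  = ᶜ of {1,2,3,6}
  {1,3,6}  = ᶜ of {2,4,5}
  — 10 sets.
Step 2 adds 3:
  {1,4,5}  = {4,5} ∪ {1}
  {3,4,5,6}  = {4,5} ∪ {3,6}
  {1,3,4,5,6}  = {1,3,6} ∪ {4,5}
  — 13 sets.
Step 3: +3 →
  {2}  = ᶜ of {1,3,4,5,6}
  {1,2}  = ᶜ of {3,4,5,6}
  {2,3,6}  = ᶜ of {1,4,5}
  — 16 sets.
Step 4 adds nothing — fixpoint reached.

Hence σ(𝒜) has 16 members: { {}, {1}, {2}, {1,2}, {3,6}, {4,5}, {1,3,6}, {1,4,5}, {2,3,6}, {2,4,5}, {1,2,3,6}, {1,2,4,5}, {3,4,5,6}, {1,3,4,5,6}, {2,3,4,5,6}, Ω }.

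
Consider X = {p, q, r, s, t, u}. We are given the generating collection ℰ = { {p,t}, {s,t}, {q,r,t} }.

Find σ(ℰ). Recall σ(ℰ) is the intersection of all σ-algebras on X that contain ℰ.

Start: ℰ ∪ {∅, X} = { {}, {p,t}, {s,t}, {q,r,t}, X }.
Pass 1: 6 new —
  {p,s,t}  = {s,t} ∪ {p,t}
  {p,s,u}  = complement {q,r,t}
  {p,q,r,t}  = {q,r,t} ∪ {p,t}
  {p,q,r,u}  = complement {s,t}
  {q,r,s,t}  = {s,t} ∪ {q,r,t}
  {q,r,s,u}  = complement {p,t}
  |family| = 11
Pass 2: +8 →
  {p,u}  = complement {q,r,s,t}
  {s,u}  = complement {p,q,r,t}
  {q,r,u}  = complement {p,s,t}
  {p,s,t,u}  = {p,s,t} ∪ {p,s,u}
  {p,q,r,s,t}  = {p,s,t} ∪ {q,r,s,t}
  {p,q,r,s,u}  = {p,s,u} ∪ {p,q,r,u}
  {p,q,r,t,u}  = {p,q,r,u} ∪ {q,r,t}
  {q,r,s,t,u}  = {q,r,s,t} ∪ {q,r,s,u}
  |family| = 19
Pass 3 adds 8:
  {p}  = complement {q,r,s,t,u}
  {s}  = complement {p,q,r,t,u}
  {t}  = complement {p,q,r,s,u}
  {u}  = complement {p,q,r,s,t}
  {q,r}  = complement {p,s,t,u}
  {p,t,u}  = {p,u} ∪ {p,t}
  {s,t,u}  = {s,t} ∪ {s,u}
  {q,r,t,u}  = {q,r,u} ∪ {q,r,t}
  |family| = 27
Pass 4: 4 new —
  {p,s}  = complement {q,r,t,u}
  {t,u}  = {u} ∪ {t}
  {p,q,r}  = complement {s,t,u}
  {q,r,s}  = complement {p,t,u}
  |family| = 31
Pass 5 adds 1:
  {p,q,r,s}  = complement {t,u}
  |family| = 32
Pass 6: stable.

Therefore σ(ℰ) = { {}, {p}, {s}, {t}, {u}, {p,s}, {p,t}, {p,u}, {q,r}, {s,t}, {s,u}, {t,u}, {p,q,r}, {p,s,t}, {p,s,u}, {p,t,u}, {q,r,s}, {q,r,t}, {q,r,u}, {s,t,u}, {p,q,r,s}, {p,q,r,t}, {p,q,r,u}, {p,s,t,u}, {q,r,s,t}, {q,r,s,u}, {q,r,t,u}, {p,q,r,s,t}, {p,q,r,s,u}, {p,q,r,t,u}, {q,r,s,t,u}, X } (|σ(ℰ)| = 32).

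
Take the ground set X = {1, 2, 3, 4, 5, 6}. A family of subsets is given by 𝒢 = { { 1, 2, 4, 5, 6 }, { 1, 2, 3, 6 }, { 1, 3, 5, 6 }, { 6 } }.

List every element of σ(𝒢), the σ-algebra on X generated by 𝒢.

Initial family (6 sets): { ∅, { 6 }, { 1, 2, 3, 6 }, { 1, 3, 5, 6 }, { 1, 2, 4, 5, 6 }, X }.
Pass 1: 5 new —
  { 3 }  = complement { 1, 2, 4, 5, 6 }
  { 2, 4 }  = complement { 1, 3, 5, 6 }
  { 4, 5 }  = complement { 1, 2, 3, 6 }
  { 1, 2, 3, 4, 5 }  = complement { 6 }
  { 1, 2, 3, 5, 6 }  = { 1, 3, 5, 6 } ∪ { 1, 2, 3, 6 }
  [11 total]
Pass 2 (9 new):
  { 4 }  = complement { 1, 2, 3, 5, 6 }
  { 3, 6 }  = { 6 } ∪ { 3 }
  { 2, 3, 4 }  = { 3 } ∪ { 2, 4 }
  { 2, 4, 5 }  = { 4, 5 } ∪ { 2, 4 }
  { 2, 4, 6 }  = { 6 } ∪ { 2, 4 }
  { 3, 4, 5 }  = { 4, 5 } ∪ { 3 }
  { 4, 5, 6 }  = { 6 } ∪ { 4, 5 }
  { 1, 2, 3, 4, 6 }  = { 1, 2, 3, 6 } ∪ { 2, 4 }
  { 1, 3, 4, 5, 6 }  = { 1, 3, 5, 6 } ∪ { 4, 5 }
  [20 total]
Pass 3. New:
  { 2 }  = complement { 1, 3, 4, 5, 6 }
  { 5 }  = complement { 1, 2, 3, 4, 6 }
  { 3, 4 }  = { 3 } ∪ { 4 }
  { 4, 6 }  = { 6 } ∪ { 4 }
  { 1, 2, 3 }  = complement { 4, 5, 6 }
  { 1, 2, 6 }  = complement { 3, 4, 5 }
  { 1, 3, 5 }  = complement { 2, 4, 6 }
  { 1, 3, 6 }  = complement { 2, 4, 5 }
  { 1, 5, 6 }  = complement { 2, 3, 4 }
  { 3, 4, 6 }  = { 3, 6 } ∪ { 4 }
  { 1, 2, 4, 5 }  = complement { 3, 6 }
  { 2, 3, 4, 5 }  = { 3, 4, 5 } ∪ { 2, 3, 4 }
  { 2, 3, 4, 6 }  = { 2, 4, 6 } ∪ { 2, 3, 4 }
  { 2, 4, 5, 6 }  = { 2, 4, 6 } ∪ { 4, 5 }
  { 3, 4, 5, 6 }  = { 3, 4, 5 } ∪ { 4, 5, 6 }
  { 2, 3, 4, 5, 6 }  = { 2, 4, 6 } ∪ { 3, 4, 5 }
  [36 total]
Pass 4 (20 new):
  { 1 }  = complement { 2, 3, 4, 5, 6 }
  { 1, 2 }  = complement { 3, 4, 5, 6 }
  { 1, 3 }  = complement { 2, 4, 5, 6 }
  { 1, 5 }  = complement { 2, 3, 4, 6 }
  { 1, 6 }  = complement { 2, 3, 4, 5 }
  { 2, 3 }  = { 2 } ∪ { 3 }
  { 2, 5 }  = { 2 } ∪ { 5 }
  { 2, 6 }  = { 2 } ∪ { 6 }
  { 3, 5 }  = { 5 } ∪ { 3 }
  { 5, 6 }  = { 6 } ∪ { 5 }
  { 1, 2, 5 }  = complement { 3, 4, 6 }
  { 2, 3, 6 }  = { 2 } ∪ { 3, 6 }
  { 3, 5, 6 }  = { 5 } ∪ { 3, 6 }
  { 1, 2, 3, 4 }  = { 3, 4 } ∪ { 1, 2, 3 }
  { 1, 2, 3, 5 }  = complement { 4, 6 }
  { 1, 2, 4, 6 }  = { 2, 4, 6 } ∪ { 1, 2, 6 }
  { 1, 2, 5, 6 }  = complement { 3, 4 }
  { 1, 3, 4, 5 }  = { 3, 4, 5 } ∪ { 1, 3, 5 }
  { 1, 3, 4, 6 }  = { 3, 4 } ∪ { 1, 3, 6 }
  { 1, 4, 5, 6 }  = { 4, 5 } ∪ { 1, 5, 6 }
  [56 total]
Pass 5. New:
  { 1, 4 }  = { 4 } ∪ { 1 }
  { 1, 2, 4 }  = complement { 3, 5, 6 }
  { 1, 3, 4 }  = { 3, 4 } ∪ { 1, 3 }
  { 1, 4, 5 }  = complement { 2, 3, 6 }
  { 1, 4, 6 }  = { 1, 6 } ∪ { 4, 6 }
  { 2, 3, 5 }  = { 2, 5 } ∪ { 3, 5 }
  { 2, 5, 6 }  = { 2, 5 } ∪ { 5, 6 }
  { 2, 3, 5, 6 }  = { 2, 5 } ∪ { 2, 3, 6 }
  [64 total]
Pass 6: stable.

σ(𝒢) = { ∅, { 1 }, { 2 }, { 3 }, { 4 }, { 5 }, { 6 }, { 1, 2 }, { 1, 3 }, { 1, 4 }, { 1, 5 }, { 1, 6 }, { 2, 3 }, { 2, 4 }, { 2, 5 }, { 2, 6 }, { 3, 4 }, { 3, 5 }, { 3, 6 }, { 4, 5 }, { 4, 6 }, { 5, 6 }, { 1, 2, 3 }, { 1, 2, 4 }, { 1, 2, 5 }, { 1, 2, 6 }, { 1, 3, 4 }, { 1, 3, 5 }, { 1, 3, 6 }, { 1, 4, 5 }, { 1, 4, 6 }, { 1, 5, 6 }, { 2, 3, 4 }, { 2, 3, 5 }, { 2, 3, 6 }, { 2, 4, 5 }, { 2, 4, 6 }, { 2, 5, 6 }, { 3, 4, 5 }, { 3, 4, 6 }, { 3, 5, 6 }, { 4, 5, 6 }, { 1, 2, 3, 4 }, { 1, 2, 3, 5 }, { 1, 2, 3, 6 }, { 1, 2, 4, 5 }, { 1, 2, 4, 6 }, { 1, 2, 5, 6 }, { 1, 3, 4, 5 }, { 1, 3, 4, 6 }, { 1, 3, 5, 6 }, { 1, 4, 5, 6 }, { 2, 3, 4, 5 }, { 2, 3, 4, 6 }, { 2, 3, 5, 6 }, { 2, 4, 5, 6 }, { 3, 4, 5, 6 }, { 1, 2, 3, 4, 5 }, { 1, 2, 3, 4, 6 }, { 1, 2, 3, 5, 6 }, { 1, 2, 4, 5, 6 }, { 1, 3, 4, 5, 6 }, { 2, 3, 4, 5, 6 }, X }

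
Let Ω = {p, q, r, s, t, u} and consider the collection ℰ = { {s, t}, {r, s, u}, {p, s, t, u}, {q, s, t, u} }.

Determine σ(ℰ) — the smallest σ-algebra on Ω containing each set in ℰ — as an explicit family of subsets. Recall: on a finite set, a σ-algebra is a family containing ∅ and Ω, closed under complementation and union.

Take S₀ = ℰ ∪ {∅, Ω} = { ∅, {s, t}, {r, s, u}, {p, s, t, u}, {q, s, t, u}, Ω }.
Round 1 (8 new):
  {p, r}  = complement {q, s, t, u}
  {q, r}  = complement {p, s, t, u}
  {p, q, t}  = complement {r, s, u}
  {p, q, r, u}  = complement {s, t}
  {r, s, t, u}  = {s, t} ∪ {r, s, u}
  {p, q, s, t, u}  = {q, s, t, u} ∪ {p, s, t, u}
  {p, r, s, t, u}  = {p, s, t, u} ∪ {r, s, u}
  {q, r, s, t, u}  = {q, s, t, u} ∪ {r, s, u}
  — 14 sets.
Round 2 (13 new):
  {p}  = complement {q, r, s, t, u}
  {q}  = complement {p, r, s, t, u}
  {r}  = complement {p, q, s, t, u}
  {p, q}  = complement {r, s, t, u}
  {p, q, r}  = {q, r} ∪ {p, r}
  {p, q, r, t}  = {p, q, t} ∪ {q, r}
  {p, q, s, t}  = {s, t} ∪ {p, q, t}
  {p, r, s, t}  = {s, t} ∪ {p, r}
  {p, r, s, u}  = {p, r} ∪ {r, s, u}
  {q, r, s, t}  = {s, t} ∪ {q, r}
  {q, r, s, u}  = {q, r} ∪ {r, s, u}
  {p, q, r, s, u}  = {p, q, r, u} ∪ {r, s, u}
  {p, q, r, t, u}  = {p, q, r, u} ∪ {p, q, t}
  — 27 sets.
Round 3: 13 new —
  {s}  = complement {p, q, r, t, u}
  {t}  = complement {p, q, r, s, u}
  {p, t}  = complement {q, r, s, u}
  {p, u}  = complement {q, r, s, t}
  {q, t}  = complement {p, r, s, u}
  {q, u}  = complement {p, r, s, t}
  {r, u}  = complement {p, q, s, t}
  {s, u}  = complement {p, q, r, t}
  {p, s, t}  = {s, t} ∪ {p}
  {q, s, t}  = {q} ∪ {s, t}
  {r, s, t}  = {s, t} ∪ {r}
  {s, t, u}  = complement {p, q, r}
  {p, q, r, s, t}  = {q} ∪ {p, r, s, t}
  — 40 sets.
Round 4 (23 new):
  {u}  = complement {p, q, r, s, t}
  {p, s}  = {s} ∪ {p}
  {q, s}  = {q} ∪ {s}
  {r, s}  = {r} ∪ {s}
  {r, t}  = {r} ∪ {t}
  {p, q, s}  = {p, q} ∪ {s}
  {p, q, u}  = complement {r, s, t}
  {p, r, s}  = {p, r} ∪ {s}
  {p, r, t}  = {p, r} ∪ {p, t}
  {p, r, u}  = complement {q, s, t}
  {p, s, u}  = {p, u} ∪ {s}
  {p, t, u}  = {p, u} ∪ {p, t}
  {q, r, s}  = {q, r} ∪ {s}
  {q, r, t}  = {r} ∪ {q, t}
  {q, r, u}  = complement {p, s, t}
  {q, s, u}  = {q} ∪ {s, u}
  {q, t, u}  = {q, u} ∪ {q, t}
  {r, t, u}  = {r, u} ∪ {t}
  {p, q, r, s}  = {p, q, r} ∪ {s}
  {p, q, s, u}  = {p, q} ∪ {s, u}
  {p, q, t, u}  = {p, u} ∪ {p, q, t}
  {p, r, t, u}  = {r, u} ∪ {p, t}
  {q, r, t, u}  = {r, u} ∪ {q, t}
  — 63 sets.
Round 5 adds 1:
  {t, u}  = complement {p, q, r, s}
  — 64 sets.
Round 6: already closed under ᶜ and ∪.

|σ(ℰ)| = 64.  σ(ℰ) = { ∅, {p}, {q}, {r}, {s}, {t}, {u}, {p, q}, {p, r}, {p, s}, {p, t}, {p, u}, {q, r}, {q, s}, {q, t}, {q, u}, {r, s}, {r, t}, {r, u}, {s, t}, {s, u}, {t, u}, {p, q, r}, {p, q, s}, {p, q, t}, {p, q, u}, {p, r, s}, {p, r, t}, {p, r, u}, {p, s, t}, {p, s, u}, {p, t, u}, {q, r, s}, {q, r, t}, {q, r, u}, {q, s, t}, {q, s, u}, {q, t, u}, {r, s, t}, {r, s, u}, {r, t, u}, {s, t, u}, {p, q, r, s}, {p, q, r, t}, {p, q, r, u}, {p, q, s, t}, {p, q, s, u}, {p, q, t, u}, {p, r, s, t}, {p, r, s, u}, {p, r, t, u}, {p, s, t, u}, {q, r, s, t}, {q, r, s, u}, {q, r, t, u}, {q, s, t, u}, {r, s, t, u}, {p, q, r, s, t}, {p, q, r, s, u}, {p, q, r, t, u}, {p, q, s, t, u}, {p, r, s, t, u}, {q, r, s, t, u}, Ω }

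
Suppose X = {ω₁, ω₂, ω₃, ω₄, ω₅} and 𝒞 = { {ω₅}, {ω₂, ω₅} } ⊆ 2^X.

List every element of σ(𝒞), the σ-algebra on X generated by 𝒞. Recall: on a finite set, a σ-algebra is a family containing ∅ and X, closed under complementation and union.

Seed the family with 𝒞 together with ∅ and X: { {}, {ω₅}, {ω₂, ω₅}, X }.
Step 1 (2 new):
  {ω₁, ω₃, ω₄}  = complement {ω₂, ω₅}
  {ω₁, ω₂, ω₃, ω₄}  = complement {ω₅}
  — 6 sets.
Step 2: +1 →
  {ω₁, ω₃, ω₄, ω₅}  = {ω₁, ω₃, ω₄} ∪ {ω₅}
  — 7 sets.
Step 3 (1 new):
  {ω₂}  = complement {ω₁, ω₃, ω₄, ω₅}
  — 8 sets.
Step 4: no new sets; the family is a σ-algebra.

Therefore σ(𝒞) = { {}, {ω₂}, {ω₅}, {ω₂, ω₅}, {ω₁, ω₃, ω₄}, {ω₁, ω₂, ω₃, ω₄}, {ω₁, ω₃, ω₄, ω₅}, X } (|σ(𝒞)| = 8).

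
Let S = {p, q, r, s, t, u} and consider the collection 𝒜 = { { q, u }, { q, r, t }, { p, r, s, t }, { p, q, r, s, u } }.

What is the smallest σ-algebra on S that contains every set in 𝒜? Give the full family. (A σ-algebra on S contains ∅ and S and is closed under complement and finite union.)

Start: 𝒜 ∪ {∅, S} = { {}, { q, u }, { q, r, t }, { p, r, s, t }, { p, q, r, s, u }, S }.
Round 1: 4 new —
  { t }  = ᶜ of { p, q, r, s, u }
  { p, s, u }  = ᶜ of { q, r, t }
  { q, r, t, u }  = { q, r, t } ∪ { q, u }
  { p, q, r, s, t }  = { q, r, t } ∪ { p, r, s, t }
  |family| = 10
Round 2: +6 →
  { u }  = ᶜ of { p, q, r, s, t }
  { p, s }  = ᶜ of { q, r, t, u }
  { q, t, u }  = { q, u } ∪ { t }
  { p, q, s, u }  = { q, u } ∪ { p, s, u }
  { p, s, t, u }  = { p, s, u } ∪ { t }
  { p, r, s, t, u }  = { p, s, u } ∪ { p, r, s, t }
  |family| = 16
Round 3 (7 new):
  { q }  = ᶜ of { p, r, s, t, u }
  { q, r }  = ᶜ of { p, s, t, u }
  { r, t }  = ᶜ of { p, q, s, u }
  { t, u }  = { t } ∪ { u }
  { p, r, s }  = ᶜ of { q, t, u }
  { p, s, t }  = { p, s } ∪ { t }
  { p, q, s, t, u }  = { p, s } ∪ { q, t, u }
  |family| = 23
Round 4: 8 new —
  { r }  = ᶜ of { p, q, s, t, u }
  { q, t }  = { q } ∪ { t }
  { p, q, s }  = { q } ∪ { p, s }
  { q, r, u }  = ᶜ of { p, s, t }
  { r, t, u }  = { t, u } ∪ { r, t }
  { p, q, r, s }  = ᶜ of { t, u }
  { p, q, s, t }  = { p, s, t } ∪ { q }
  { p, r, s, u }  = { p, s, u } ∪ { p, r, s }
  |family| = 31
Round 5. New:
  { r, u }  = ᶜ of { p, q, s, t }
  |family| = 32
After Round 6 the family is unchanged; done.

σ(𝒜) = { {}, { q }, { r }, { t }, { u }, { p, s }, { q, r }, { q, t }, { q, u }, { r, t }, { r, u }, { t, u }, { p, q, s }, { p, r, s }, { p, s, t }, { p, s, u }, { q, r, t }, { q, r, u }, { q, t, u }, { r, t, u }, { p, q, r, s }, { p, q, s, t }, { p, q, s, u }, { p, r, s, t }, { p, r, s, u }, { p, s, t, u }, { q, r, t, u }, { p, q, r, s, t }, { p, q, r, s, u }, { p, q, s, t, u }, { p, r, s, t, u }, S }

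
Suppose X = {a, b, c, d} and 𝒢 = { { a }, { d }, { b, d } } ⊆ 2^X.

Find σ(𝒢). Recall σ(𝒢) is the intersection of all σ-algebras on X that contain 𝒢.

Take S₀ = 𝒢 ∪ {∅, X} = { {}, { a }, { d }, { b, d }, X }.
Round 1. New:
  { a, c }  = X∖{ b, d }
  { a, d }  = { d } ∪ { a }
  { a, b, c }  = X∖{ d }
  { a, b, d }  = { b, d } ∪ { a }
  { b, c, d }  = X∖{ a }
  [10 total]
Round 2: +3 →
  { c }  = X∖{ a, b, d }
  { b, c }  = X∖{ a, d }
  { a, c, d }  = { a, d } ∪ { a, c }
  [13 total]
Round 3: +2 →
  { b }  = X∖{ a, c, d }
  { c, d }  = { c } ∪ { d }
  [15 total]
Round 4: 1 new —
  { a, b }  = X∖{ c, d }
  [16 total]
Round 5: no new sets; the family is a σ-algebra.

σ(𝒢) = { {}, { a }, { b }, { c }, { d }, { a, b }, { a, c }, { a, d }, { b, c }, { b, d }, { c, d }, { a, b, c }, { a, b, d }, { a, c, d }, { b, c, d }, X }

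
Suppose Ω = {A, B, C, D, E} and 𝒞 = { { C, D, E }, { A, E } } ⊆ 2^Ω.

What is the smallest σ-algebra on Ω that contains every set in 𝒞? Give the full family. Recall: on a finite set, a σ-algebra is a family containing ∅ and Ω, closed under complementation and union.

σ(𝒞) = { ∅, { A }, { B }, { E }, { A, B }, { A, E }, { B, E }, { C, D }, { A, B, E }, { A, C, D }, { B, C, D }, { C, D, E }, { A, B, C, D }, { A, C, D, E }, { B, C, D, E }, Ω }

Trace:
Take S₀ = 𝒞 ∪ {∅, Ω} = { ∅, { A, E }, { C, D, E }, Ω }.
Step 1: 3 new —
  { A, B }  = { C, D, E }ᶜ
  { B, C, D }  = { A, E }ᶜ
  { A, C, D, E }  = { C, D, E } ∪ { A, E }
  [7 total]
Step 2 adds 4:
  { B }  = { A, C, D, E }ᶜ
  { A, B, E }  = { A, B } ∪ { A, E }
  { A, B, C, D }  = { B, C, D } ∪ { A, B }
  { B, C, D, E }  = { C, D, E } ∪ { B, C, D }
  [11 total]
Step 3. New:
  { A }  = { B, C, D, E }ᶜ
  { E }  = { A, B, C, D }ᶜ
  { C, D }  = { A, B, E }ᶜ
  [14 total]
Step 4 (2 new):
  { B, E }  = { B } ∪ { E }
  { A, C, D }  = { C, D } ∪ { A }
  [16 total]
Step 5: closed — nothing new.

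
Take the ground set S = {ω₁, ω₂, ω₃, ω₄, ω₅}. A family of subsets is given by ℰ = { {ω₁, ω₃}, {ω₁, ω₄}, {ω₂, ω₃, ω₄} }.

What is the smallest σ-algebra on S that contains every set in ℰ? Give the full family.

Answer: σ(ℰ) = { ∅, {ω₁}, {ω₂}, {ω₃}, {ω₄}, {ω₅}, {ω₁, ω₂}, {ω₁, ω₃}, {ω₁, ω₄}, {ω₁, ω₅}, {ω₂, ω₃}, {ω₂, ω₄}, {ω₂, ω₅}, {ω₃, ω₄}, {ω₃, ω₅}, {ω₄, ω₅}, {ω₁, ω₂, ω₃}, {ω₁, ω₂, ω₄}, {ω₁, ω₂, ω₅}, {ω₁, ω₃, ω₄}, {ω₁, ω₃, ω₅}, {ω₁, ω₄, ω₅}, {ω₂, ω₃, ω₄}, {ω₂, ω₃, ω₅}, {ω₂, ω₄, ω₅}, {ω₃, ω₄, ω₅}, {ω₁, ω₂, ω₃, ω₄}, {ω₁, ω₂, ω₃, ω₅}, {ω₁, ω₂, ω₄, ω₅}, {ω₁, ω₃, ω₄, ω₅}, {ω₂, ω₃, ω₄, ω₅}, S }

Derivation:
Take S₀ = ℰ ∪ {∅, S} = { ∅, {ω₁, ω₃}, {ω₁, ω₄}, {ω₂, ω₃, ω₄}, S }.
Step 1 adds 5:
  {ω₁, ω₅}  = S∖{ω₂, ω₃, ω₄}
  {ω₁, ω₃, ω₄}  = {ω₁, ω₄} ∪ {ω₁, ω₃}
  {ω₂, ω₃, ω₅}  = S∖{ω₁, ω₄}
  {ω₂, ω₄, ω₅}  = S∖{ω₁, ω₃}
  {ω₁, ω₂, ω₃, ω₄}  = {ω₂, ω₃, ω₄} ∪ {ω₁, ω₄}
Step 2. New:
  {ω₅}  = S∖{ω₁, ω₂, ω₃, ω₄}
  {ω₂, ω₅}  = S∖{ω₁, ω₃, ω₄}
  {ω₁, ω₃, ω₅}  = {ω₁, ω₃} ∪ {ω₁, ω₅}
  {ω₁, ω₄, ω₅}  = {ω₁, ω₄} ∪ {ω₁, ω₅}
  {ω₁, ω₂, ω₃, ω₅}  = {ω₂, ω₃, ω₅} ∪ {ω₁, ω₃}
  {ω₁, ω₂, ω₄, ω₅}  = {ω₁, ω₄} ∪ {ω₂, ω₄, ω₅}
  {ω₁, ω₃, ω₄, ω₅}  = {ω₁, ω₃, ω₄} ∪ {ω₁, ω₅}
  {ω₂, ω₃, ω₄, ω₅}  = {ω₂, ω₃, ω₄} ∪ {ω₂, ω₃, ω₅}
Step 3: 7 new —
  {ω₁}  = S∖{ω₂, ω₃, ω₄, ω₅}
  {ω₂}  = S∖{ω₁, ω₃, ω₄, ω₅}
  {ω₃}  = S∖{ω₁, ω₂, ω₄, ω₅}
  {ω₄}  = S∖{ω₁, ω₂, ω₃, ω₅}
  {ω₂, ω₃}  = S∖{ω₁, ω₄, ω₅}
  {ω₂, ω₄}  = S∖{ω₁, ω₃, ω₅}
  {ω₁, ω₂, ω₅}  = {ω₂, ω₅} ∪ {ω₁, ω₅}
Step 4. New:
  {ω₁, ω₂}  = {ω₂} ∪ {ω₁}
  {ω₃, ω₄}  = S∖{ω₁, ω₂, ω₅}
  {ω₃, ω₅}  = {ω₅} ∪ {ω₃}
  {ω₄, ω₅}  = {ω₅} ∪ {ω₄}
  {ω₁, ω₂, ω₃}  = {ω₂} ∪ {ω₁, ω₃}
  {ω₁, ω₂, ω₄}  = {ω₂} ∪ {ω₁, ω₄}
Step 5 adds 1:
  {ω₃, ω₄, ω₅}  = S∖{ω₁, ω₂}
Step 6: no new sets; the family is a σ-algebra.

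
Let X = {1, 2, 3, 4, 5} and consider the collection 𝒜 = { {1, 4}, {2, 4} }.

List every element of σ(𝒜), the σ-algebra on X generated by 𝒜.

Seed the family with 𝒜 together with ∅ and X: { ∅, {1, 4}, {2, 4}, X }.
Pass 1. New:
  {1, 2, 4}  = {2, 4} ∪ {1, 4}
  {1, 3, 5}  = {2, 4}ᶜ
  {2, 3, 5}  = {1, 4}ᶜ
  — 7 sets.
Pass 2 (4 new):
  {3, 5}  = {1, 2, 4}ᶜ
  {1, 2, 3, 5}  = {2, 3, 5} ∪ {1, 3, 5}
  {1, 3, 4, 5}  = {1, 4} ∪ {1, 3, 5}
  {2, 3, 4, 5}  = {2, 3, 5} ∪ {2, 4}
  — 11 sets.
Pass 3 (3 new):
  {1}  = {2, 3, 4, 5}ᶜ
  {2}  = {1, 3, 4, 5}ᶜ
  {4}  = {1, 2, 3, 5}ᶜ
  — 14 sets.
Pass 4: 2 new —
  {1, 2}  = {2} ∪ {1}
  {3, 4, 5}  = {4} ∪ {3, 5}
  — 16 sets.
Pass 5 adds nothing — fixpoint reached.

Hence σ(𝒜) has 16 members: { ∅, {1}, {2}, {4}, {1, 2}, {1, 4}, {2, 4}, {3, 5}, {1, 2, 4}, {1, 3, 5}, {2, 3, 5}, {3, 4, 5}, {1, 2, 3, 5}, {1, 3, 4, 5}, {2, 3, 4, 5}, X }.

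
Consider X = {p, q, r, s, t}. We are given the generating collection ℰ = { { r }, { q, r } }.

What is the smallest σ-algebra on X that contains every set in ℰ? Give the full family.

Start: ℰ ∪ {∅, X} = { {  }, { r }, { q, r }, X }.
Step 1: +2 →
  { p, s, t }  = X∖{ q, r }
  { p, q, s, t }  = X∖{ r }
  |family| = 6
Step 2 (1 new):
  { p, r, s, t }  = { p, s, t } ∪ { r }
  |family| = 7
Step 3 (1 new):
  { q }  = X∖{ p, r, s, t }
  |family| = 8
Step 4 adds nothing — fixpoint reached.

Therefore σ(ℰ) = { {  }, { q }, { r }, { q, r }, { p, s, t }, { p, q, s, t }, { p, r, s, t }, X } (|σ(ℰ)| = 8).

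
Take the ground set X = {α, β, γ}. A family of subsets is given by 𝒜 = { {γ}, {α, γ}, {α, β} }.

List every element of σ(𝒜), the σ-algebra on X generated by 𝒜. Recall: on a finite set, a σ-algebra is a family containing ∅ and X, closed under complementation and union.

σ(𝒜) = { {}, {α}, {β}, {γ}, {α, β}, {α, γ}, {β, γ}, X }

Working:
Begin from { {}, {γ}, {α, β}, {α, γ}, X } (that is, 𝒜 plus ∅ and X).
Round 1: 1 new —
  {β}  = {α, γ}ᶜ
  — 6 sets.
Round 2: 1 new —
  {β, γ}  = {γ} ∪ {β}
  — 7 sets.
Round 3 adds 1:
  {α}  = {β, γ}ᶜ
  — 8 sets.
After Round 4 the family is unchanged; done.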